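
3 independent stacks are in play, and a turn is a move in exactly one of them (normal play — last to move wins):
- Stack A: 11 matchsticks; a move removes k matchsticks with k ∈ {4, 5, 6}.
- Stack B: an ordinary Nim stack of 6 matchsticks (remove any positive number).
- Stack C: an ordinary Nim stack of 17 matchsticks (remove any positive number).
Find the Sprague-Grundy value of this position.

Build the Grundy sequence for stack A with g(k) = mex{g(k−s) : s ∈ {4, 5, 6}, s ≤ k}:
g(0) = mex{} = 0
g(1) = mex{} = 0
g(2) = mex{} = 0
g(3) = mex{} = 0
g(4) = mex{0} = 1
g(5) = mex{0} = 1
g(6) = mex{0} = 1
g(7) = mex{0} = 1
g(8) = mex{0,1} = 2
g(9) = mex{0,1} = 2
g(10) = mex{1} = 0
g(11) = mex{1} = 0
So g(11) = 0.
Stack B is a plain Nim stack of size 6, so its Grundy value is 6.
Stack C is a plain Nim stack of size 17, so its Grundy value is 17.
By the Sprague-Grundy theorem, the Grundy value of a sum of independent games is the XOR of the component values.
Combined value = 0 XOR 6 XOR 17 = 23.

23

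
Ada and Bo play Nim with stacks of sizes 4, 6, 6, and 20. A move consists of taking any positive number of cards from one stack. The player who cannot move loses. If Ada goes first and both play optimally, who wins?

Ada wins

Compute the nim-sum pairwise:
4 ^ 6 = 2
2 ^ 6 = 4
4 ^ 20 = 16
The nim-sum is 16 ≠ 0, so this is an N-position: the player to move can win; Ada has a winning move.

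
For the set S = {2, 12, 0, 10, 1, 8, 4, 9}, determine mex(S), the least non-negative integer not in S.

3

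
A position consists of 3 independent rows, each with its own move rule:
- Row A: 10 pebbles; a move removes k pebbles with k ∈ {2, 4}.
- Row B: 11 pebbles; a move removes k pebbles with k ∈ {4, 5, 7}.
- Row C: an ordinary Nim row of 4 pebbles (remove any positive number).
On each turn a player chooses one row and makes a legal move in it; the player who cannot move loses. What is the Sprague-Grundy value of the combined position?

For row A, compute g(0), g(1), … with moves {2, 4}:
g(0) = mex{} = 0
g(1) = mex{} = 0
g(2) = mex{0} = 1
g(3) = mex{0} = 1
g(4) = mex{0,1} = 2
g(5) = mex{0,1} = 2
g(6) = mex{1,2} = 0
g(7) = mex{1,2} = 0
g(8) = mex{0,2} = 1
g(9) = mex{0,2} = 1
g(10) = mex{0,1} = 2
So g(10) = 2.
Grundy values for row B (subtraction set {4, 5, 7}):
g(0) = mex{} = 0
g(1) = mex{} = 0
g(2) = mex{} = 0
g(3) = mex{} = 0
g(4) = mex{0} = 1
g(5) = mex{0} = 1
g(6) = mex{0} = 1
g(7) = mex{0} = 1
g(8) = mex{0,1} = 2
g(9) = mex{0,1} = 2
g(10) = mex{0,1} = 2
g(11) = mex{1} = 0
So g(11) = 0.
Row C is a plain Nim row of size 4, so its Grundy value is 4.
The value of a disjunctive sum is the nim-sum of the parts.
Combined value = 2 XOR 0 XOR 4 = 6.

6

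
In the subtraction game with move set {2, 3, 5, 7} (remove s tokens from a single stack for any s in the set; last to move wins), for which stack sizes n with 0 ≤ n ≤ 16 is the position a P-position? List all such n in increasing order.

Compute g(0), g(1), … for moves {2, 3, 5, 7}:
k:     0  1  2  3  4  5  6  7  8  9 10 11 12 13 14 15 16
g(k):  0  0  1  1  2  2  3  3  4  0  0  1  1  2  2  3  3
The P-positions (g = 0) in 0..16 are 0, 1, 9, 10.

0, 1, 9, 10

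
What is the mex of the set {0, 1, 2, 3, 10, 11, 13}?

4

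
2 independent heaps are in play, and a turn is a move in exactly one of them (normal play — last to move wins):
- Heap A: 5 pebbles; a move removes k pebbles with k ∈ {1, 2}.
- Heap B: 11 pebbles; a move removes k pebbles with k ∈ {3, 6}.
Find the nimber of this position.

For heap A, compute g(0), g(1), … with moves {1, 2}:
g(0) = mex{} = 0
g(1) = mex{0} = 1
g(2) = mex{0,1} = 2
g(3) = mex{1,2} = 0
g(4) = mex{0,2} = 1
g(5) = mex{0,1} = 2
So g(5) = 2.
Grundy values for heap B (subtraction set {3, 6}):
k:     0  1  2  3  4  5  6  7  8  9 10 11
g(k):  0  0  0  1  1  1  2  2  2  0  0  0
So g(11) = 0.
The value of a disjunctive sum is the nim-sum of the parts.
Combined value = 2 XOR 0 = 2.

2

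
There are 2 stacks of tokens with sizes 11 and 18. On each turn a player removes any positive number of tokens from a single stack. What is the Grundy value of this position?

Nim-sum: 11 XOR 18 = 25.

25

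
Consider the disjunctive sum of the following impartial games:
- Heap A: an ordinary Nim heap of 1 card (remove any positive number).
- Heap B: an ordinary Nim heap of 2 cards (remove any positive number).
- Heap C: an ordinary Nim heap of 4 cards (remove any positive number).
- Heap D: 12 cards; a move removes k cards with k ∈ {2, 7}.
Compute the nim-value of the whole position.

Heap A is a plain Nim heap of size 1, so its Grundy value is 1.
Heap B is a plain Nim heap of size 2, so its Grundy value is 2.
Heap C is a plain Nim heap of size 4, so its Grundy value is 4.
For heap D, compute g(0), g(1), … with moves {2, 7}:
g(0) = mex{} = 0
g(1) = mex{} = 0
g(2) = mex{0} = 1
g(3) = mex{0} = 1
g(4) = mex{1} = 0
g(5) = mex{1} = 0
g(6) = mex{0} = 1
g(7) = mex{0} = 1
g(8) = mex{0,1} = 2
g(9) = mex{1} = 0
g(10) = mex{1,2} = 0
g(11) = mex{0} = 1
g(12) = mex{0} = 1
So g(12) = 1.
By the Sprague-Grundy theorem, the Grundy value of a sum of independent games is the XOR of the component values.
Combined value = 1 ⊕ 2 ⊕ 4 ⊕ 1 = 6.

6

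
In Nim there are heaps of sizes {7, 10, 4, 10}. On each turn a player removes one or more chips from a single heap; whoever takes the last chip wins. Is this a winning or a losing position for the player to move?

Winning position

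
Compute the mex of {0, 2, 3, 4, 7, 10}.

1

0 is in the set but 1 is not, so the mex is 1.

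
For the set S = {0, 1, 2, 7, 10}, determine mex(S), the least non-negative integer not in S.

The values 0, 1, 2 are all present; 3 is the first non-negative integer missing from the set.

3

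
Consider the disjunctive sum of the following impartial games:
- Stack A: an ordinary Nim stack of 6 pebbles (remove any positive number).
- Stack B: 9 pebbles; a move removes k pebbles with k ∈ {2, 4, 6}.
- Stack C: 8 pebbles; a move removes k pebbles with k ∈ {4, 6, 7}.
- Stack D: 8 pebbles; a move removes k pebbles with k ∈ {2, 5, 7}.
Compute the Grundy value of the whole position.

6

Stack A is a plain Nim stack of size 6, so its Grundy value is 6.
Grundy values for stack B (subtraction set {2, 4, 6}):
g(0) = mex{} = 0
g(1) = mex{} = 0
g(2) = mex{0} = 1
g(3) = mex{0} = 1
g(4) = mex{0,1} = 2
g(5) = mex{0,1} = 2
g(6) = mex{0,1,2} = 3
g(7) = mex{0,1,2} = 3
g(8) = mex{1,2,3} = 0
g(9) = mex{1,2,3} = 0
So g(9) = 0.
Grundy values for stack C (subtraction set {4, 6, 7}):
k:     0  1  2  3  4  5  6  7  8
g(k):  0  0  0  0  1  1  1  1  2
So g(8) = 2.
For stack D, compute g(0), g(1), … with moves {2, 5, 7}:
k:     0  1  2  3  4  5  6  7  8
g(k):  0  0  1  1  0  2  1  3  2
So g(8) = 2.
By the Sprague-Grundy theorem, the Grundy value of a sum of independent games is the XOR of the component values.
Combined value = 6 ⊕ 0 ⊕ 2 ⊕ 2 = 6.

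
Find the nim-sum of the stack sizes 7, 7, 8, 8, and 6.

6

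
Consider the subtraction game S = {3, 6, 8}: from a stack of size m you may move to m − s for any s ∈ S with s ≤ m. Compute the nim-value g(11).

Build the Grundy sequence with g(k) = mex{g(k−s) : s ∈ {3, 6, 8}, s ≤ k}:
k:     0  1  2  3  4  5  6  7  8  9 10 11
g(k):  0  0  0  1  1  1  2  2  2  3  3  0
So g(11) = 0.

0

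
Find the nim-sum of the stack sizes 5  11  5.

Compute the nim-sum pairwise:
5 XOR 11 = 14
14 XOR 5 = 11

11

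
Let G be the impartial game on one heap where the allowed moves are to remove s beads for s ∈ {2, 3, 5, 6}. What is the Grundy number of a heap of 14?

3

Build the Grundy sequence with g(k) = mex{g(k−s) : s ∈ {2, 3, 5, 6}, s ≤ k}:
k:     0  1  2  3  4  5  6  7  8  9 10 11 12 13 14
g(k):  0  0  1  1  2  2  3  3  0  0  1  1  2  2  3
So g(14) = 3.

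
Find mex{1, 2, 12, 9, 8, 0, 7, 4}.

The values 0, 1, 2 are all present; 3 is the first non-negative integer missing from the set.

3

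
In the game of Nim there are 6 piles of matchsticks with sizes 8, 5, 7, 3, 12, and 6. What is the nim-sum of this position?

3

Nim-sum: 8 ⊕ 5 ⊕ 7 ⊕ 3 ⊕ 12 ⊕ 6 = 3.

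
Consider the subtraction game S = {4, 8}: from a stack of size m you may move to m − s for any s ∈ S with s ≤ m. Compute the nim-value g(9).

2

Compute g(0), g(1), … for moves {4, 8}:
g(0) = mex{} = 0
g(1) = mex{} = 0
g(2) = mex{} = 0
g(3) = mex{} = 0
g(4) = mex{0} = 1
g(5) = mex{0} = 1
g(6) = mex{0} = 1
g(7) = mex{0} = 1
g(8) = mex{0,1} = 2
g(9) = mex{0,1} = 2
So g(9) = 2.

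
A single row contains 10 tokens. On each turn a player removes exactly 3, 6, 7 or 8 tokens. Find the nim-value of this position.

3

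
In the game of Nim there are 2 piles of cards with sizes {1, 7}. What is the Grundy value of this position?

6

Compute the nim-sum pairwise:
1 XOR 7 = 6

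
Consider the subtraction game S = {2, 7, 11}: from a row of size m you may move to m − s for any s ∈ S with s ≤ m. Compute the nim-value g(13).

0

Build the Grundy sequence with g(k) = mex{g(k−s) : s ∈ {2, 7, 11}, s ≤ k}:
k:     0  1  2  3  4  5  6  7  8  9 10 11 12 13
g(k):  0  0  1  1  0  0  1  1  2  0  0  1  1  0
So g(13) = 0.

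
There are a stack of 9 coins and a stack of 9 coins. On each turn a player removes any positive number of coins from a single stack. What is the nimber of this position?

0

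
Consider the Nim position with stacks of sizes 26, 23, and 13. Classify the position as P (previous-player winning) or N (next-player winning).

P-position

Write each in binary and XOR column by column:
  11010  (26)
  10111  (23)
  01101  (13)
  -----
  00000  (0)
The nim-sum is 0, so this is a P-position: the player to move is in a losing position under optimal play.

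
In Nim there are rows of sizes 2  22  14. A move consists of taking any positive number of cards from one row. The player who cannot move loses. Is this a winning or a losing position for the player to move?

Winning position

Compute the nim-sum pairwise:
2 XOR 22 = 20
20 XOR 14 = 26
The nim-sum is 26 ≠ 0, so this is an N-position: the player to move can win.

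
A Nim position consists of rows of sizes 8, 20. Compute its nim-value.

28

In binary:
  01000  (8)
  10100  (20)
  -----
  11100  (28)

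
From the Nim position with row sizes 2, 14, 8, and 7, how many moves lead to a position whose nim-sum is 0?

3

Compute the nim-sum pairwise:
2 ⊕ 14 = 12
12 ⊕ 8 = 4
4 ⊕ 7 = 3
The overall nim-sum is X = 3. A row of size p has a winning move iff p XOR X < p (reduce it to p XOR X).
  2: 2 XOR 3 = 1 < 2 — winning move (to 1).
  14: 14 XOR 3 = 13 < 14 — winning move (to 13).
  8: 8 XOR 3 = 11 ≥ 8 — no move.
  7: 7 XOR 3 = 4 < 7 — winning move (to 4).
That gives 3 winning moves.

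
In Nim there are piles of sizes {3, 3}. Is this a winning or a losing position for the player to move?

Losing position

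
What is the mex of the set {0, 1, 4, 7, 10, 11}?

2

The values 0, 1 are all present; 2 is the first non-negative integer missing from the set.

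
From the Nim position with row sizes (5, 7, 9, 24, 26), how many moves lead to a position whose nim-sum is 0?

Write each in binary and XOR column by column:
  00101  (5)
  00111  (7)
  01001  (9)
  11000  (24)
  11010  (26)
  -----
  01001  (9)
The overall nim-sum is X = 9. A row of size p has a winning move iff p XOR X < p (reduce it to p XOR X).
  5: 5 XOR 9 = 12 ≥ 5 — no move.
  7: 7 XOR 9 = 14 ≥ 7 — no move.
  9: 9 XOR 9 = 0 < 9 — winning move (to 0).
  24: 24 XOR 9 = 17 < 24 — winning move (to 17).
  26: 26 XOR 9 = 19 < 26 — winning move (to 19).
That gives 3 winning moves.

3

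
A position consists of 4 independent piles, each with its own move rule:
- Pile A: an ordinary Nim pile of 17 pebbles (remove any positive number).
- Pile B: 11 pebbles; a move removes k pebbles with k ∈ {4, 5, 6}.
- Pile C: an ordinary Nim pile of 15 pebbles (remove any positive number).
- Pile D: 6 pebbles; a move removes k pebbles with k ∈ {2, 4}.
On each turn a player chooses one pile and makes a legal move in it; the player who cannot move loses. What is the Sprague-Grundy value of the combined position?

Pile A is a plain Nim pile of size 17, so its Grundy value is 17.
Build the Grundy sequence for pile B with g(k) = mex{g(k−s) : s ∈ {4, 5, 6}, s ≤ k}:
k:     0  1  2  3  4  5  6  7  8  9 10 11
g(k):  0  0  0  0  1  1  1  1  2  2  0  0
So g(11) = 0.
Pile C is a plain Nim pile of size 15, so its Grundy value is 15.
Grundy values for pile D (subtraction set {2, 4}):
g(0) = mex{} = 0
g(1) = mex{} = 0
g(2) = mex{0} = 1
g(3) = mex{0} = 1
g(4) = mex{0,1} = 2
g(5) = mex{0,1} = 2
g(6) = mex{1,2} = 0
So g(6) = 0.
The value of a disjunctive sum is the nim-sum of the parts.
Combined value = 17 XOR 0 XOR 15 XOR 0 = 30.

30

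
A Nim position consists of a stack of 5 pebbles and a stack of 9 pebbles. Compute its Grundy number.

12

Nim-sum: 5 ⊕ 9 = 12.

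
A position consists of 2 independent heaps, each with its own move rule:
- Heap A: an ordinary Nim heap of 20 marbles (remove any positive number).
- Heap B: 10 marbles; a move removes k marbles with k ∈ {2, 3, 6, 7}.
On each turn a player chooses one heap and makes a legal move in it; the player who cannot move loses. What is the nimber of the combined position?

20

Heap A is a plain Nim heap of size 20, so its Grundy value is 20.
For heap B, compute g(0), g(1), … with moves {2, 3, 6, 7}:
k:     0  1  2  3  4  5  6  7  8  9 10
g(k):  0  0  1  1  2  0  3  1  2  0  0
So g(10) = 0.
The value of a disjunctive sum is the nim-sum of the parts.
Combined value = 20 ⊕ 0 = 20.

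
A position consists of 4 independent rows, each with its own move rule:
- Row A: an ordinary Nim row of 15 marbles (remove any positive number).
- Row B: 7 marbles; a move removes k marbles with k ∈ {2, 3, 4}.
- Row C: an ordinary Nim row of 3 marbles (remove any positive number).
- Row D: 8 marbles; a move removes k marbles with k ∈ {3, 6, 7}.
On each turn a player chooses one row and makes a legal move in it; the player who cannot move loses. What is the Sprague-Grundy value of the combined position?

14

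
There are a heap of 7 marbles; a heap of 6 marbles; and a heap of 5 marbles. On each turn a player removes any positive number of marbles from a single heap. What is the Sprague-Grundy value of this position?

4

Compute the nim-sum pairwise:
7 ^ 6 = 1
1 ^ 5 = 4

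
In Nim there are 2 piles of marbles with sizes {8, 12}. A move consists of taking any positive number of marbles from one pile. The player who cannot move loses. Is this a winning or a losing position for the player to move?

Winning position

Nim-sum: 8 ⊕ 12 = 4.
The nim-sum is 4 ≠ 0, so this is an N-position: the player to move can win.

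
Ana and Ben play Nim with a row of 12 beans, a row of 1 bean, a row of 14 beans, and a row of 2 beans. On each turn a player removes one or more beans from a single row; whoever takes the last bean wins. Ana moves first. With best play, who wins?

Nim-sum: 12 ⊕ 1 ⊕ 14 ⊕ 2 = 1.
The nim-sum is 1 ≠ 0, so this is an N-position: the player to move can win; Ana has a winning move.

Ana wins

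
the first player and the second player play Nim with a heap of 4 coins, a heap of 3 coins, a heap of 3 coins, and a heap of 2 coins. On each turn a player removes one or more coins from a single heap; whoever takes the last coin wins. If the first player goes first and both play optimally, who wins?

the first player wins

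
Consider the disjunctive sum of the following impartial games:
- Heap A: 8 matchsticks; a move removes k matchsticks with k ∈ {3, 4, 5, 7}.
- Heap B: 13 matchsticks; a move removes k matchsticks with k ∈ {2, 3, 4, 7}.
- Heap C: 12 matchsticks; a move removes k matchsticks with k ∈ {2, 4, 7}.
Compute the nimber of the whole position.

3

For heap A, compute g(0), g(1), … with moves {3, 4, 5, 7}:
g(0) = mex{} = 0
g(1) = mex{} = 0
g(2) = mex{} = 0
g(3) = mex{0} = 1
g(4) = mex{0} = 1
g(5) = mex{0} = 1
g(6) = mex{0,1} = 2
g(7) = mex{0,1} = 2
g(8) = mex{0,1} = 2
So g(8) = 2.
For heap B, compute g(0), g(1), … with moves {2, 3, 4, 7}:
g(0) = mex{} = 0
g(1) = mex{} = 0
g(2) = mex{0} = 1
g(3) = mex{0} = 1
g(4) = mex{0,1} = 2
g(5) = mex{0,1} = 2
g(6) = mex{1,2} = 0
g(7) = mex{0,1,2} = 3
g(8) = mex{0,2} = 1
g(9) = mex{0,1,2,3} = 4
g(10) = mex{0,1,3} = 2
g(11) = mex{1,2,3,4} = 0
g(12) = mex{1,2,4} = 0
g(13) = mex{0,2,4} = 1
So g(13) = 1.
For heap C, compute g(0), g(1), … with moves {2, 4, 7}:
k:     0  1  2  3  4  5  6  7  8  9 10 11 12
g(k):  0  0  1  1  2  2  0  3  1  0  2  1  0
So g(12) = 0.
The value of a disjunctive sum is the nim-sum of the parts.
Combined value = 2 XOR 1 XOR 0 = 3.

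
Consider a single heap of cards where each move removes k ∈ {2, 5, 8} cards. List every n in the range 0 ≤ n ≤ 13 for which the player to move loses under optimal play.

0, 1, 4, 7, 10, 11

Compute g(0), g(1), … for moves {2, 5, 8}:
k:     0  1  2  3  4  5  6  7  8  9 10 11 12 13
g(k):  0  0  1  1  0  2  1  0  2  1  0  0  1  1
The P-positions (g = 0) in 0..13 are 0, 1, 4, 7, 10, 11.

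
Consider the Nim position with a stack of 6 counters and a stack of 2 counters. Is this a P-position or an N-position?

N-position

Compute the nim-sum pairwise:
6 ⊕ 2 = 4
The nim-sum is 4 ≠ 0, so this is an N-position: the player to move can win.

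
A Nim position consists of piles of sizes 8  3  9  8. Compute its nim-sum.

10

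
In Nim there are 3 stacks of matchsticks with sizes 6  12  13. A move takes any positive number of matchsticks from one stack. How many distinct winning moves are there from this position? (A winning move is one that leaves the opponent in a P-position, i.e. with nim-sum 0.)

3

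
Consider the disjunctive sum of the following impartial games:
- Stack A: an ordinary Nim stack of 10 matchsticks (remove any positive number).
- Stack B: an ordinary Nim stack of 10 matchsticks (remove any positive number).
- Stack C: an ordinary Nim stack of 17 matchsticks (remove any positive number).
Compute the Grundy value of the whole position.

Stack A is a plain Nim stack of size 10, so its Grundy value is 10.
Stack B is a plain Nim stack of size 10, so its Grundy value is 10.
Stack C is a plain Nim stack of size 17, so its Grundy value is 17.
The value of a disjunctive sum is the nim-sum of the parts.
Combined value = 10 XOR 10 XOR 17 = 17.

17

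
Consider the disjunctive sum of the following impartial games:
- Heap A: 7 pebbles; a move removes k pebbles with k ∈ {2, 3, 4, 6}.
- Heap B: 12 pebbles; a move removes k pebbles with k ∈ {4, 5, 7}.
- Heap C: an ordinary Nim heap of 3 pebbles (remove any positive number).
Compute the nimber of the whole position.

Build the Grundy sequence for heap A with g(k) = mex{g(k−s) : s ∈ {2, 3, 4, 6}, s ≤ k}:
k:     0  1  2  3  4  5  6  7
g(k):  0  0  1  1  2  2  3  3
So g(7) = 3.
For heap B, compute g(0), g(1), … with moves {4, 5, 7}:
k:     0  1  2  3  4  5  6  7  8  9 10 11 12
g(k):  0  0  0  0  1  1  1  1  2  2  2  0  0
So g(12) = 0.
Heap C is a plain Nim heap of size 3, so its Grundy value is 3.
By the Sprague-Grundy theorem, the Grundy value of a sum of independent games is the XOR of the component values.
Combined value = 3 XOR 0 XOR 3 = 0.

0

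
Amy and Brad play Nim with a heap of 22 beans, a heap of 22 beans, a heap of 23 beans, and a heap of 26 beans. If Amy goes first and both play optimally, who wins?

Amy wins

Bitwise XOR of the heap sizes:
  10110  (22)
  10110  (22)
  10111  (23)
  11010  (26)
  -----
  01101  (13)
The nim-sum is 13 ≠ 0, so this is an N-position: the player to move can win; Amy has a winning move.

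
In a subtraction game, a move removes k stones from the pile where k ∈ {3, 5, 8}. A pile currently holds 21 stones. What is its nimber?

3

Build the Grundy sequence with g(k) = mex{g(k−s) : s ∈ {3, 5, 8}, s ≤ k}:
k:     0  1  2  3  4  5  6  7  8  9 10 11 12 13 14 15 16 17 18 19 20 21
g(k):  0  0  0  1  1  1  2  2  2  3  3  0  0  0  1  1  1  2  2  2  3  3
So g(21) = 3.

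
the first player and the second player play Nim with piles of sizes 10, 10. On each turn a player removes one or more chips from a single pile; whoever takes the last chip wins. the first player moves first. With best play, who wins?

In binary:
  1010  (10)
  1010  (10)
  ----
  0000  (0)
The nim-sum is 0, so this is a P-position: the player to move is in a losing position under optimal play; the first player is about to move from it and so loses — the second player wins.

the second player wins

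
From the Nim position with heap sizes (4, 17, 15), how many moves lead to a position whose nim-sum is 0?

Nim-sum: 4 XOR 17 XOR 15 = 26.
The overall nim-sum is X = 26. A heap of size p has a winning move iff p XOR X < p (reduce it to p XOR X).
  4: 4 XOR 26 = 30 ≥ 4 — no move.
  17: 17 XOR 26 = 11 < 17 — winning move (to 11).
  15: 15 XOR 26 = 21 ≥ 15 — no move.
That gives 1 winning move.

1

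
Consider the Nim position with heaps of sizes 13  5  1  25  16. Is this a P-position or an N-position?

Compute the nim-sum pairwise:
13 XOR 5 = 8
8 XOR 1 = 9
9 XOR 25 = 16
16 XOR 16 = 0
The nim-sum is 0, so this is a P-position: the player to move is in a losing position under optimal play.

P-position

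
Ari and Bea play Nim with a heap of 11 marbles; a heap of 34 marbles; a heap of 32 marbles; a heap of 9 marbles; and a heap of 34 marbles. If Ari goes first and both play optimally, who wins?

Ari wins

Write each in binary and XOR column by column:
  001011  (11)
  100010  (34)
  100000  (32)
  001001  (9)
  100010  (34)
  ------
  100010  (34)
The nim-sum is 34 ≠ 0, so this is an N-position: the player to move can win; Ari has a winning move.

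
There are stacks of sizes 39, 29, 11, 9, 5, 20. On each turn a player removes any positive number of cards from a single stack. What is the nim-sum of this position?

41

Nim-sum: 39 ^ 29 ^ 11 ^ 9 ^ 5 ^ 20 = 41.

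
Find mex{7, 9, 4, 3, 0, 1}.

2

The values 0, 1 are all present; 2 is the first non-negative integer missing from the set.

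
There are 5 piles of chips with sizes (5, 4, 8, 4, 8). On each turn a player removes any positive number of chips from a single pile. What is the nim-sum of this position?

5

Write each in binary and XOR column by column:
  0101  (5)
  0100  (4)
  1000  (8)
  0100  (4)
  1000  (8)
  ----
  0101  (5)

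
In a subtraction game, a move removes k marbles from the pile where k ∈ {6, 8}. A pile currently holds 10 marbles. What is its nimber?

Grundy values for subtraction set {6, 8}:
k:     0  1  2  3  4  5  6  7  8  9 10
g(k):  0  0  0  0  0  0  1  1  1  1  1
So g(10) = 1.

1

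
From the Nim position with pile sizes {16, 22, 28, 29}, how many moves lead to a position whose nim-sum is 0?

3

In binary:
  10000  (16)
  10110  (22)
  11100  (28)
  11101  (29)
  -----
  00111  (7)
The overall nim-sum is X = 7. A pile of size p has a winning move iff p XOR X < p (reduce it to p XOR X).
  16: 16 XOR 7 = 23 ≥ 16 — no move.
  22: 22 XOR 7 = 17 < 22 — winning move (to 17).
  28: 28 XOR 7 = 27 < 28 — winning move (to 27).
  29: 29 XOR 7 = 26 < 29 — winning move (to 26).
That gives 3 winning moves.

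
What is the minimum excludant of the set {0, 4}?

1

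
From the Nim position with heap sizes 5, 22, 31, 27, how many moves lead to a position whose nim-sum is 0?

Compute the nim-sum pairwise:
5 ⊕ 22 = 19
19 ⊕ 31 = 12
12 ⊕ 27 = 23
The overall nim-sum is X = 23. A heap of size p has a winning move iff p XOR X < p (reduce it to p XOR X).
  5: 5 XOR 23 = 18 ≥ 5 — no move.
  22: 22 XOR 23 = 1 < 22 — winning move (to 1).
  31: 31 XOR 23 = 8 < 31 — winning move (to 8).
  27: 27 XOR 23 = 12 < 27 — winning move (to 12).
That gives 3 winning moves.

3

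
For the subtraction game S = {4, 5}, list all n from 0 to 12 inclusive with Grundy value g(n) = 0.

0, 1, 2, 3, 9, 10, 11, 12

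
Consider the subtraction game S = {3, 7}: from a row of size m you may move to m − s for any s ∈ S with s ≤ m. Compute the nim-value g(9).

Build the Grundy sequence with g(k) = mex{g(k−s) : s ∈ {3, 7}, s ≤ k}:
k:     0  1  2  3  4  5  6  7  8  9
g(k):  0  0  0  1  1  1  0  2  2  1
So g(9) = 1.

1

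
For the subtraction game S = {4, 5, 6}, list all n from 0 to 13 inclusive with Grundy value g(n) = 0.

0, 1, 2, 3, 10, 11, 12, 13

Grundy values for subtraction set {4, 5, 6}:
k:     0  1  2  3  4  5  6  7  8  9 10 11 12 13
g(k):  0  0  0  0  1  1  1  1  2  2  0  0  0  0
The P-positions (g = 0) in 0..13 are 0, 1, 2, 3, 10, 11, 12, 13.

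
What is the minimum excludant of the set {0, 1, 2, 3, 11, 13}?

The values 0, 1, 2, 3 are all present; 4 is the first non-negative integer missing from the set.

4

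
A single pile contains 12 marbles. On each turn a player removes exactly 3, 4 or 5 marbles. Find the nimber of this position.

1

Compute g(0), g(1), … for moves {3, 4, 5}:
g(0) = mex{} = 0
g(1) = mex{} = 0
g(2) = mex{} = 0
g(3) = mex{0} = 1
g(4) = mex{0} = 1
g(5) = mex{0} = 1
g(6) = mex{0,1} = 2
g(7) = mex{0,1} = 2
g(8) = mex{1} = 0
g(9) = mex{1,2} = 0
g(10) = mex{1,2} = 0
g(11) = mex{0,2} = 1
g(12) = mex{0,2} = 1
So g(12) = 1.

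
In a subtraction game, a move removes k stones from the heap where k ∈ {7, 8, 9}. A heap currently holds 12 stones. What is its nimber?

Build the Grundy sequence with g(k) = mex{g(k−s) : s ∈ {7, 8, 9}, s ≤ k}:
k:     0  1  2  3  4  5  6  7  8  9 10 11 12
g(k):  0  0  0  0  0  0  0  1  1  1  1  1  1
So g(12) = 1.

1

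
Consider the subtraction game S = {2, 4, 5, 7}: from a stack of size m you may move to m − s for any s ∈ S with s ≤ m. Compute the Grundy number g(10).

Compute g(0), g(1), … for moves {2, 4, 5, 7}:
g(0) = mex{} = 0
g(1) = mex{} = 0
g(2) = mex{0} = 1
g(3) = mex{0} = 1
g(4) = mex{0,1} = 2
g(5) = mex{0,1} = 2
g(6) = mex{0,1,2} = 3
g(7) = mex{0,1,2} = 3
g(8) = mex{0,1,2,3} = 4
g(9) = mex{1,2,3} = 0
g(10) = mex{1,2,3,4} = 0
So g(10) = 0.

0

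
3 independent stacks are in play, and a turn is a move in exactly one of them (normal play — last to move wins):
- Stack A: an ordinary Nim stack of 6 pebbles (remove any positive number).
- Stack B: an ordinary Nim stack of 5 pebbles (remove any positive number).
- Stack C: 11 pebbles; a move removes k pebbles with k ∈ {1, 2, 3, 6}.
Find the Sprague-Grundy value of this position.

0

Stack A is a plain Nim stack of size 6, so its Grundy value is 6.
Stack B is a plain Nim stack of size 5, so its Grundy value is 5.
For stack C, compute g(0), g(1), … with moves {1, 2, 3, 6}:
g(0) = mex{} = 0
g(1) = mex{0} = 1
g(2) = mex{0,1} = 2
g(3) = mex{0,1,2} = 3
g(4) = mex{1,2,3} = 0
g(5) = mex{0,2,3} = 1
g(6) = mex{0,1,3} = 2
g(7) = mex{0,1,2} = 3
g(8) = mex{1,2,3} = 0
g(9) = mex{0,2,3} = 1
g(10) = mex{0,1,3} = 2
g(11) = mex{0,1,2} = 3
So g(11) = 3.
The value of a disjunctive sum is the nim-sum of the parts.
Combined value = 6 ⊕ 5 ⊕ 3 = 0.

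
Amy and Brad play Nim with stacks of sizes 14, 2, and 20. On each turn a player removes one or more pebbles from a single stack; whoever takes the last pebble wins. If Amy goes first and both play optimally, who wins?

Amy wins

Compute the nim-sum pairwise:
14 ^ 2 = 12
12 ^ 20 = 24
The nim-sum is 24 ≠ 0, so this is an N-position: the player to move can win; Amy has a winning move.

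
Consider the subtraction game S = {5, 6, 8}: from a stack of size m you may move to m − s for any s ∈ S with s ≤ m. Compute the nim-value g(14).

Build the Grundy sequence with g(k) = mex{g(k−s) : s ∈ {5, 6, 8}, s ≤ k}:
k:     0  1  2  3  4  5  6  7  8  9 10 11 12 13 14
g(k):  0  0  0  0  0  1  1  1  1  1  2  2  2  0  0
So g(14) = 0.

0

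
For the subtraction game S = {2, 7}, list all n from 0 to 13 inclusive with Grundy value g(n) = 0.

0, 1, 4, 5, 9, 10, 13

Compute g(0), g(1), … for moves {2, 7}:
k:     0  1  2  3  4  5  6  7  8  9 10 11 12 13
g(k):  0  0  1  1  0  0  1  1  2  0  0  1  1  0
The P-positions (g = 0) in 0..13 are 0, 1, 4, 5, 9, 10, 13.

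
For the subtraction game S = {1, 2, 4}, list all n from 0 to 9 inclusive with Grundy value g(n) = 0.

0, 3, 6, 9

Compute g(0), g(1), … for moves {1, 2, 4}:
k:     0  1  2  3  4  5  6  7  8  9
g(k):  0  1  2  0  1  2  0  1  2  0
The P-positions (g = 0) in 0..9 are 0, 3, 6, 9.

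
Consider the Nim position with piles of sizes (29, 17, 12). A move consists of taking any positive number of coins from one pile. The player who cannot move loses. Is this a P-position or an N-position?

P-position

Compute the nim-sum pairwise:
29 ⊕ 17 = 12
12 ⊕ 12 = 0
The nim-sum is 0, so this is a P-position: the player to move is in a losing position under optimal play.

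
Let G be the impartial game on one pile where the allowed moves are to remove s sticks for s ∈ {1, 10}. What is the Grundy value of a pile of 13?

0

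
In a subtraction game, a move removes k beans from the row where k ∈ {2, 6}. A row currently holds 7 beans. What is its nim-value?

1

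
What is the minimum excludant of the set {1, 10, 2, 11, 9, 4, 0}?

The values 0, 1, 2 are all present; 3 is the first non-negative integer missing from the set.

3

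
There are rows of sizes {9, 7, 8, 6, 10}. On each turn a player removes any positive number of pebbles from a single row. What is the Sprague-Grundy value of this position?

Bitwise XOR of the heap sizes:
  1001  (9)
  0111  (7)
  1000  (8)
  0110  (6)
  1010  (10)
  ----
  1010  (10)

10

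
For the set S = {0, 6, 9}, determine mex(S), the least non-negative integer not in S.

0 is in the set but 1 is not, so the mex is 1.

1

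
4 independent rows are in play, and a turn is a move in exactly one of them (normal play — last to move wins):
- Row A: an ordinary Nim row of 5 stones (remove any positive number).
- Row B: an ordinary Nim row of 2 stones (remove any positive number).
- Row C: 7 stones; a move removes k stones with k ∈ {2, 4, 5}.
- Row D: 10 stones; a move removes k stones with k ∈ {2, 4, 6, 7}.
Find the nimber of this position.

7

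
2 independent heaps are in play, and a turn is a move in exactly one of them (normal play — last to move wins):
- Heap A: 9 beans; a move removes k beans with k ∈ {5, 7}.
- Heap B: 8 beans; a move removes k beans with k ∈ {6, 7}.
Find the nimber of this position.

0

Build the Grundy sequence for heap A with g(k) = mex{g(k−s) : s ∈ {5, 7}, s ≤ k}:
k:     0  1  2  3  4  5  6  7  8  9
g(k):  0  0  0  0  0  1  1  1  1  1
So g(9) = 1.
Grundy values for heap B (subtraction set {6, 7}):
g(0) = mex{} = 0
g(1) = mex{} = 0
g(2) = mex{} = 0
g(3) = mex{} = 0
g(4) = mex{} = 0
g(5) = mex{} = 0
g(6) = mex{0} = 1
g(7) = mex{0} = 1
g(8) = mex{0} = 1
So g(8) = 1.
By the Sprague-Grundy theorem, the Grundy value of a sum of independent games is the XOR of the component values.
Combined value = 1 ⊕ 1 = 0.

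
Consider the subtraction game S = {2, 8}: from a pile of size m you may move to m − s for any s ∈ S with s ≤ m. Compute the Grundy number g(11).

Build the Grundy sequence with g(k) = mex{g(k−s) : s ∈ {2, 8}, s ≤ k}:
k:     0  1  2  3  4  5  6  7  8  9 10 11
g(k):  0  0  1  1  0  0  1  1  2  2  0  0
So g(11) = 0.

0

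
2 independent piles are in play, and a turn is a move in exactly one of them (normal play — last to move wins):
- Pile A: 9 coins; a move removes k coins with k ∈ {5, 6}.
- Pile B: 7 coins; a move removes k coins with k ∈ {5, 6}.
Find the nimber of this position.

0

Grundy values for pile A (subtraction set {5, 6}):
g(0) = mex{} = 0
g(1) = mex{} = 0
g(2) = mex{} = 0
g(3) = mex{} = 0
g(4) = mex{} = 0
g(5) = mex{0} = 1
g(6) = mex{0} = 1
g(7) = mex{0} = 1
g(8) = mex{0} = 1
g(9) = mex{0} = 1
So g(9) = 1.
Grundy values for pile B (subtraction set {5, 6}):
g(0) = mex{} = 0
g(1) = mex{} = 0
g(2) = mex{} = 0
g(3) = mex{} = 0
g(4) = mex{} = 0
g(5) = mex{0} = 1
g(6) = mex{0} = 1
g(7) = mex{0} = 1
So g(7) = 1.
By the Sprague-Grundy theorem, the Grundy value of a sum of independent games is the XOR of the component values.
Combined value = 1 XOR 1 = 0.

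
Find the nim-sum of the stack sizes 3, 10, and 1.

8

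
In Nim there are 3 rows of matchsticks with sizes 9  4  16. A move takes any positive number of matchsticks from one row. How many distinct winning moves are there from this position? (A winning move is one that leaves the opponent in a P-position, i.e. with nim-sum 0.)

1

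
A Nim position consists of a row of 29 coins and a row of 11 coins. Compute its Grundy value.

22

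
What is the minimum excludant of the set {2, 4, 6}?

0 is not in the set, so the mex is 0.

0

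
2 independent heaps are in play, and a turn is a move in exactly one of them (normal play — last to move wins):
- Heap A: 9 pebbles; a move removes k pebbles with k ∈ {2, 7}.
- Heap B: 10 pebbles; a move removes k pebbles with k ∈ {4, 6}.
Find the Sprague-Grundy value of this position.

Grundy values for heap A (subtraction set {2, 7}):
g(0) = mex{} = 0
g(1) = mex{} = 0
g(2) = mex{0} = 1
g(3) = mex{0} = 1
g(4) = mex{1} = 0
g(5) = mex{1} = 0
g(6) = mex{0} = 1
g(7) = mex{0} = 1
g(8) = mex{0,1} = 2
g(9) = mex{1} = 0
So g(9) = 0.
Grundy values for heap B (subtraction set {4, 6}):
k:     0  1  2  3  4  5  6  7  8  9 10
g(k):  0  0  0  0  1  1  1  1  2  2  0
So g(10) = 0.
By the Sprague-Grundy theorem, the Grundy value of a sum of independent games is the XOR of the component values.
Combined value = 0 ⊕ 0 = 0.

0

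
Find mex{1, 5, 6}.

0 is not in the set, so the mex is 0.

0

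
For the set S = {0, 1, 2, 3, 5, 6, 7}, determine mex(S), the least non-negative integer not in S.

4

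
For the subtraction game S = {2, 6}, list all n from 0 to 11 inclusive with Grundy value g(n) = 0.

Grundy values for subtraction set {2, 6}:
k:     0  1  2  3  4  5  6  7  8  9 10 11
g(k):  0  0  1  1  0  0  1  1  0  0  1  1
The P-positions (g = 0) in 0..11 are 0, 1, 4, 5, 8, 9.

0, 1, 4, 5, 8, 9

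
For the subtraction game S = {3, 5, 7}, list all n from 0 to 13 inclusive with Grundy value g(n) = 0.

0, 1, 2, 10, 11, 12

Compute g(0), g(1), … for moves {3, 5, 7}:
g(0) = mex{} = 0
g(1) = mex{} = 0
g(2) = mex{} = 0
g(3) = mex{0} = 1
g(4) = mex{0} = 1
g(5) = mex{0} = 1
g(6) = mex{0,1} = 2
g(7) = mex{0,1} = 2
g(8) = mex{0,1} = 2
g(9) = mex{0,1,2} = 3
g(10) = mex{1,2} = 0
g(11) = mex{1,2} = 0
g(12) = mex{1,2,3} = 0
g(13) = mex{0,2} = 1
The P-positions (g = 0) in 0..13 are 0, 1, 2, 10, 11, 12.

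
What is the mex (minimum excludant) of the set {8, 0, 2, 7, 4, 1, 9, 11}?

The values 0, 1, 2 are all present; 3 is the first non-negative integer missing from the set.

3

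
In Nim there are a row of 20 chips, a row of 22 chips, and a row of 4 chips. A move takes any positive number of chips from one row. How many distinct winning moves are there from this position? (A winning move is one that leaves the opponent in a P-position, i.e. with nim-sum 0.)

3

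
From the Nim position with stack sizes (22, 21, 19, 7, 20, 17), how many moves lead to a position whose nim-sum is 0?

Compute the nim-sum pairwise:
22 ^ 21 = 3
3 ^ 19 = 16
16 ^ 7 = 23
23 ^ 20 = 3
3 ^ 17 = 18
The overall nim-sum is X = 18. A stack of size p has a winning move iff p XOR X < p (reduce it to p XOR X).
  22: 22 XOR 18 = 4 < 22 — winning move (to 4).
  21: 21 XOR 18 = 7 < 21 — winning move (to 7).
  19: 19 XOR 18 = 1 < 19 — winning move (to 1).
  7: 7 XOR 18 = 21 ≥ 7 — no move.
  20: 20 XOR 18 = 6 < 20 — winning move (to 6).
  17: 17 XOR 18 = 3 < 17 — winning move (to 3).
That gives 5 winning moves.

5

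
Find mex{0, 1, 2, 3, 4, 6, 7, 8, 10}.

5

The values 0, 1, 2, 3, 4 are all present; 5 is the first non-negative integer missing from the set.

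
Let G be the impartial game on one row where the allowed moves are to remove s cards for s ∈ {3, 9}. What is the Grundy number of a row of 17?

Compute g(0), g(1), … for moves {3, 9}:
k:     0  1  2  3  4  5  6  7  8  9 10 11 12 13 14 15 16 17
g(k):  0  0  0  1  1  1  0  0  0  1  1  1  0  0  0  1  1  1
So g(17) = 1.

1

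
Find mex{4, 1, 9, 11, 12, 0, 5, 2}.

The values 0, 1, 2 are all present; 3 is the first non-negative integer missing from the set.

3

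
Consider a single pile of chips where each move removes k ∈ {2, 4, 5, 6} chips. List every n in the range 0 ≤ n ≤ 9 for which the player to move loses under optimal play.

Build the Grundy sequence with g(k) = mex{g(k−s) : s ∈ {2, 4, 5, 6}, s ≤ k}:
g(0) = mex{} = 0
g(1) = mex{} = 0
g(2) = mex{0} = 1
g(3) = mex{0} = 1
g(4) = mex{0,1} = 2
g(5) = mex{0,1} = 2
g(6) = mex{0,1,2} = 3
g(7) = mex{0,1,2} = 3
g(8) = mex{1,2,3} = 0
g(9) = mex{1,2,3} = 0
The P-positions (g = 0) in 0..9 are 0, 1, 8, 9.

0, 1, 8, 9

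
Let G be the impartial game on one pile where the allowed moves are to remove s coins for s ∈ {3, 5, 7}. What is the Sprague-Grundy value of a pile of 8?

2

Grundy values for subtraction set {3, 5, 7}:
g(0) = mex{} = 0
g(1) = mex{} = 0
g(2) = mex{} = 0
g(3) = mex{0} = 1
g(4) = mex{0} = 1
g(5) = mex{0} = 1
g(6) = mex{0,1} = 2
g(7) = mex{0,1} = 2
g(8) = mex{0,1} = 2
So g(8) = 2.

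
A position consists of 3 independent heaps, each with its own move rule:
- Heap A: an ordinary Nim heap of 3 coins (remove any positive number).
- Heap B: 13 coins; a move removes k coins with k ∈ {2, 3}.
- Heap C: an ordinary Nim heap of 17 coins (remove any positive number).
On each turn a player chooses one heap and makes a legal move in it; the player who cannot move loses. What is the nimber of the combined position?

19

Heap A is a plain Nim heap of size 3, so its Grundy value is 3.
For heap B, compute g(0), g(1), … with moves {2, 3}:
g(0) = mex{} = 0
g(1) = mex{} = 0
g(2) = mex{0} = 1
g(3) = mex{0} = 1
g(4) = mex{0,1} = 2
g(5) = mex{1} = 0
g(6) = mex{1,2} = 0
g(7) = mex{0,2} = 1
g(8) = mex{0} = 1
g(9) = mex{0,1} = 2
g(10) = mex{1} = 0
g(11) = mex{1,2} = 0
g(12) = mex{0,2} = 1
g(13) = mex{0} = 1
So g(13) = 1.
Heap C is a plain Nim heap of size 17, so its Grundy value is 17.
By the Sprague-Grundy theorem, the Grundy value of a sum of independent games is the XOR of the component values.
Combined value = 3 ⊕ 1 ⊕ 17 = 19.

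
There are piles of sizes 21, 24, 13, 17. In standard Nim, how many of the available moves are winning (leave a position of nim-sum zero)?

Compute the nim-sum pairwise:
21 ^ 24 = 13
13 ^ 13 = 0
0 ^ 17 = 17
The overall nim-sum is X = 17. A pile of size p has a winning move iff p XOR X < p (reduce it to p XOR X).
  21: 21 XOR 17 = 4 < 21 — winning move (to 4).
  24: 24 XOR 17 = 9 < 24 — winning move (to 9).
  13: 13 XOR 17 = 28 ≥ 13 — no move.
  17: 17 XOR 17 = 0 < 17 — winning move (to 0).
That gives 3 winning moves.

3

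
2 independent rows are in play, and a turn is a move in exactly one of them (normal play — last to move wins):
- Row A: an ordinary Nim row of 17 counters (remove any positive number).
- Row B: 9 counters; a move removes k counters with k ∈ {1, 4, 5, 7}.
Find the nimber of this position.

Row A is a plain Nim row of size 17, so its Grundy value is 17.
For row B, compute g(0), g(1), … with moves {1, 4, 5, 7}:
g(0) = mex{} = 0
g(1) = mex{0} = 1
g(2) = mex{1} = 0
g(3) = mex{0} = 1
g(4) = mex{0,1} = 2
g(5) = mex{0,1,2} = 3
g(6) = mex{0,1,3} = 2
g(7) = mex{0,1,2} = 3
g(8) = mex{1,2,3} = 0
g(9) = mex{0,2,3} = 1
So g(9) = 1.
By the Sprague-Grundy theorem, the Grundy value of a sum of independent games is the XOR of the component values.
Combined value = 17 XOR 1 = 16.

16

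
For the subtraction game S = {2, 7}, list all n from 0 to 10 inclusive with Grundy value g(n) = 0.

0, 1, 4, 5, 9, 10

Grundy values for subtraction set {2, 7}:
g(0) = mex{} = 0
g(1) = mex{} = 0
g(2) = mex{0} = 1
g(3) = mex{0} = 1
g(4) = mex{1} = 0
g(5) = mex{1} = 0
g(6) = mex{0} = 1
g(7) = mex{0} = 1
g(8) = mex{0,1} = 2
g(9) = mex{1} = 0
g(10) = mex{1,2} = 0
The P-positions (g = 0) in 0..10 are 0, 1, 4, 5, 9, 10.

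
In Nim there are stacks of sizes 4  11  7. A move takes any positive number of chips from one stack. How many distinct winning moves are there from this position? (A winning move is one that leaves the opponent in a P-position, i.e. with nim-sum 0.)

Nim-sum: 4 ^ 11 ^ 7 = 8.
The overall nim-sum is X = 8. A stack of size p has a winning move iff p XOR X < p (reduce it to p XOR X).
  4: 4 XOR 8 = 12 ≥ 4 — no move.
  11: 11 XOR 8 = 3 < 11 — winning move (to 3).
  7: 7 XOR 8 = 15 ≥ 7 — no move.
That gives 1 winning move.

1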